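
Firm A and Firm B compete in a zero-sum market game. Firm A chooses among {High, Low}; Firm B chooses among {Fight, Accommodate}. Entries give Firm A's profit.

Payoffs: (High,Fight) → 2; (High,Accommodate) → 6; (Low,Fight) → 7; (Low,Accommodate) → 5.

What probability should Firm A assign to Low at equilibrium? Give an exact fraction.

2/3

Row minima: High → 2, Low → 5; maximin = 5.
Column maxima: Fight → 7, Accommodate → 6; minimax = 6.
5 ≠ 6, so there is no saddle point; optimal play is mixed.
Let Firm A play High with probability p. Expected payoff against Fight: 2p + 7(1−p) = −5p + 7; against Accommodate: 6p + 5(1−p) = p + 5.
Setting these equal: −5p + 7 = p + 5 ⇒ −6p = -2 ⇒ p = 1/3, and the value is (-5)·(1/3) + 7 = 16/3.
For Firm B: with q = P(Fight), equating High's and Low's payoffs gives −4q + 6 = 2q + 5 ⇒ q = 1/6.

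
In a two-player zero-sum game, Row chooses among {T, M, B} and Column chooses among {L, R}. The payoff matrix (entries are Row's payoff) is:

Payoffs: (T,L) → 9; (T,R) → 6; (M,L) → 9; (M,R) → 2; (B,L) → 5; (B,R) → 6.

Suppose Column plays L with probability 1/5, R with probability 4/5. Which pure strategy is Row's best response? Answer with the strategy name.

T

Expected payoff of T: (1/5)·9 + (4/5)·6 = 33/5.
Expected payoff of M: (1/5)·9 + (4/5)·2 = 17/5.
Expected payoff of B: (1/5)·5 + (4/5)·6 = 29/5.
The largest is 33/5, so Row's best response is T.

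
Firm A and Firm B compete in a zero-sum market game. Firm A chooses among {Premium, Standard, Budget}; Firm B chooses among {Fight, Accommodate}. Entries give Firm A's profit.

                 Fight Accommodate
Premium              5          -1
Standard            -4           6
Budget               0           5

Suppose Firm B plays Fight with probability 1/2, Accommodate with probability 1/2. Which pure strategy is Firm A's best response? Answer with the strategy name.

Expected payoff of Premium: (1/2)·5 + (1/2)·(-1) = 2.
Expected payoff of Standard: (1/2)·(-4) + (1/2)·6 = 1.
Expected payoff of Budget: (1/2)·0 + (1/2)·5 = 5/2.
The largest is 5/2, so Firm A's best response is Budget.

Budget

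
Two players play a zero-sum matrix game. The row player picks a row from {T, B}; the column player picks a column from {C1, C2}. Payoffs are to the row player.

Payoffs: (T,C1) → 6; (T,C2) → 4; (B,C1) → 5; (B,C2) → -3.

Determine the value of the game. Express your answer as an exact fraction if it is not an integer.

Row minima: T → 4, B → -3; maximin = 4.
Column maxima: C1 → 6, C2 → 4; minimax = 4.
Since maximin = minimax = 4, there is a saddle point and the value is 4.

4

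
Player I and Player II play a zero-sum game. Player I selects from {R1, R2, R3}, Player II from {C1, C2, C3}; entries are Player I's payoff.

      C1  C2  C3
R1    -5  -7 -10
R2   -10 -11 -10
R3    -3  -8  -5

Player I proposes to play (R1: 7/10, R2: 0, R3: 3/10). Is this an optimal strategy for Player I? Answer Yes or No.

No

Against C1 this mix gives (7/10)·(-5) + (3/10)·(-3) = -22/5.
Against C2 this mix gives (7/10)·(-7) + (3/10)·(-8) = -73/10.
Against C3 this mix gives (7/10)·(-10) + (3/10)·(-5) = -17/2.
Player II will play C3, holding Player I to -17/2. Shifting weight toward the row that does better against C3 would raise this floor (the equalizing mix achieves -15/2 against both C3 and C2), so the proposed strategy is not optimal.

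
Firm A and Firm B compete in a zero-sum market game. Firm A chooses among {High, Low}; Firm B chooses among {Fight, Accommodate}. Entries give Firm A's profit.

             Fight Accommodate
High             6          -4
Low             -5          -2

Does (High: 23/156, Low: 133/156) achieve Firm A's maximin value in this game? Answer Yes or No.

Against Fight this mix gives (23/156)·6 + (133/156)·(-5) = -527/156.
Against Accommodate this mix gives (23/156)·(-4) + (133/156)·(-2) = -179/78.
Firm B will play Fight, holding Firm A to -527/156. Shifting weight toward the row that does better against Fight would raise this floor (the equalizing mix achieves -32/13 against both Fight and Accommodate), so the proposed strategy is not optimal.

No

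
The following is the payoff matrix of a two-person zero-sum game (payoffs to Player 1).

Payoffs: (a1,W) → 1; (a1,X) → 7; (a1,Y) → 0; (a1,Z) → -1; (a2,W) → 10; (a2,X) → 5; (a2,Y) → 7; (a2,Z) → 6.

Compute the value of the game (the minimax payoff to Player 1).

47/9

Row minima: a1 → -1, a2 → 5; maximin = 5.
Column maxima: W → 10, X → 7, Y → 7, Z → 6; minimax = 6.
5 ≠ 6, so there is no saddle point; optimal play is mixed.
W is strictly dominated by Y (it gives Player 1 strictly more in every row), so Player 2 never plays it.
Y is strictly dominated by Z (it gives Player 1 strictly more in every row), so Player 2 never plays it.
On the remaining 2×2 (a1, a2 vs X, Z):
Let Player 1 play a1 with probability p. Expected payoff against X: 7p + 5(1−p) = 2p + 5; against Z: (-1)p + 6(1−p) = −7p + 6.
Setting these equal: 2p + 5 = −7p + 6 ⇒ 9p = 1 ⇒ p = 1/9, and the value is (2)·(1/9) + 5 = 47/9.
For Player 2: with q = P(X), equating a1's and a2's payoffs gives 8q − 1 = −q + 6 ⇒ q = 7/9.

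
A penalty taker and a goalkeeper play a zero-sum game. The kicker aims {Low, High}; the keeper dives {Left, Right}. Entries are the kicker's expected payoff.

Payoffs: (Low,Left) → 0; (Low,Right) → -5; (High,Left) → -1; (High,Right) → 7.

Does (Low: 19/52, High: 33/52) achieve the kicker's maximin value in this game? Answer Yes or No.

Against Left this mix gives (19/52)·0 + (33/52)·(-1) = -33/52.
Against Right this mix gives (19/52)·(-5) + (33/52)·7 = 34/13.
The keeper will play Left, holding the kicker to -33/52. Shifting weight toward the row that does better against Left would raise this floor (the equalizing mix achieves -5/13 against both Left and Right), so the proposed strategy is not optimal.

No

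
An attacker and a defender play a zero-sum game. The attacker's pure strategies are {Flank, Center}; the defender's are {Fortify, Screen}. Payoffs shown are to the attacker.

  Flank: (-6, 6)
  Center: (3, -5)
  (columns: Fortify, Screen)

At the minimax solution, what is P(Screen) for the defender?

9/20

Row minima: Flank → -6, Center → -5; maximin = -5.
Column maxima: Fortify → 3, Screen → 6; minimax = 3.
-5 ≠ 3, so there is no saddle point; optimal play is mixed.
Let the attacker play Flank with probability p. Expected payoff against Fortify: (-6)p + 3(1−p) = −9p + 3; against Screen: 6p + (-5)(1−p) = 11p − 5.
Setting these equal: −9p + 3 = 11p − 5 ⇒ −20p = -8 ⇒ p = 2/5, and the value is (-9)·(2/5) + 3 = -3/5.
For the defender: with q = P(Fortify), equating Flank's and Center's payoffs gives −12q + 6 = 8q − 5 ⇒ q = 11/20.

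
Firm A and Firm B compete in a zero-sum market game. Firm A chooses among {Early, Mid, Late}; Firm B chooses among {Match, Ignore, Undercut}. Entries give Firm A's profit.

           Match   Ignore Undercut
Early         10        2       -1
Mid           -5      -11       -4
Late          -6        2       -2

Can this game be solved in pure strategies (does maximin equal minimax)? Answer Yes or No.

Row minima: Early → -1, Mid → -11, Late → -6; maximin = -1.
Column maxima: Match → 10, Ignore → 2, Undercut → -1; minimax = -1.
maximin = minimax = -1, so a saddle point exists.

Yes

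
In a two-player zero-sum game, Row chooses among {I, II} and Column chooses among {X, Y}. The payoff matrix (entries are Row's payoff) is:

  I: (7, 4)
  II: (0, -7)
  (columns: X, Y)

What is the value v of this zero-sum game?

4

Row minima: I → 4, II → -7; maximin = 4.
Column maxima: X → 7, Y → 4; minimax = 4.
Since maximin = minimax = 4, there is a saddle point and the value is 4.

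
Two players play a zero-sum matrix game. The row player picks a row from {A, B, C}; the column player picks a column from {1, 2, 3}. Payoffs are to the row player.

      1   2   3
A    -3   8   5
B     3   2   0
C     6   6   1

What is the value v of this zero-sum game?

Row minima: A → -3, B → 0, C → 1; maximin = 1.
Column maxima: 1 → 6, 2 → 8, 3 → 5; minimax = 5.
1 ≠ 5, so there is no saddle point; optimal play is mixed.
B is strictly dominated by C, so the row player never plays it.
2 is strictly dominated by 3 (it gives the row player strictly more in every row), so the column player never plays it.
On the remaining 2×2 (A, C vs 1, 3):
Let the row player play A with probability p. Expected payoff against 1: (-3)p + 6(1−p) = −9p + 6; against 3: 5p + 1(1−p) = 4p + 1.
Setting these equal: −9p + 6 = 4p + 1 ⇒ −13p = -5 ⇒ p = 5/13, and the value is (-9)·(5/13) + 6 = 33/13.
For the column player: with q = P(1), equating A's and C's payoffs gives −8q + 5 = 5q + 1 ⇒ q = 4/13.

33/13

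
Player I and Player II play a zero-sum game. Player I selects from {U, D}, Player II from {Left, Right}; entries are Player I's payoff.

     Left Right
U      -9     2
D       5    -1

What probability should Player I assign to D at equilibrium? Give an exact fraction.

Row minima: U → -9, D → -1; maximin = -1.
Column maxima: Left → 5, Right → 2; minimax = 2.
-1 ≠ 2, so there is no saddle point; optimal play is mixed.
Let Player I play U with probability p. Expected payoff against Left: (-9)p + 5(1−p) = −14p + 5; against Right: 2p + (-1)(1−p) = 3p − 1.
Setting these equal: −14p + 5 = 3p − 1 ⇒ −17p = -6 ⇒ p = 6/17, and the value is (-14)·(6/17) + 5 = 1/17.
For Player II: with q = P(Left), equating U's and D's payoffs gives −11q + 2 = 6q − 1 ⇒ q = 3/17.

11/17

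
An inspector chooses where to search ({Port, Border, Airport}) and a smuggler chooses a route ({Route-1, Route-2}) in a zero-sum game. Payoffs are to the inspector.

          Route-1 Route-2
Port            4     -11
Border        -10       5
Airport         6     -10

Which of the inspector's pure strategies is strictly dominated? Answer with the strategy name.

Airport gives a strictly higher payoff than Port against every column: 6 > 4, -10 > -11.
So Port is strictly dominated and the inspector never plays it.

Port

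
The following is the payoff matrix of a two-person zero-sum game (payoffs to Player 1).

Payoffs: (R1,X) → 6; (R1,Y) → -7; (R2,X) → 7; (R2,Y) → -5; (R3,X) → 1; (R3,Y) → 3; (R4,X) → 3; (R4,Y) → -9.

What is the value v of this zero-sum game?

13/7

Row minima: R1 → -7, R2 → -5, R3 → 1, R4 → -9; maximin = 1.
Column maxima: X → 7, Y → 3; minimax = 3.
1 ≠ 3, so there is no saddle point; optimal play is mixed.
R1 is strictly dominated by R2, so Player 1 never plays it.
R4 is strictly dominated by R2, so Player 1 never plays it.
On the remaining 2×2 (R2, R3 vs X, Y):
Let Player 1 play R2 with probability p. Expected payoff against X: 7p + 1(1−p) = 6p + 1; against Y: (-5)p + 3(1−p) = −8p + 3.
Setting these equal: 6p + 1 = −8p + 3 ⇒ 14p = 2 ⇒ p = 1/7, and the value is (6)·(1/7) + 1 = 13/7.
For Player 2: with q = P(X), equating R2's and R3's payoffs gives 12q − 5 = −2q + 3 ⇒ q = 4/7.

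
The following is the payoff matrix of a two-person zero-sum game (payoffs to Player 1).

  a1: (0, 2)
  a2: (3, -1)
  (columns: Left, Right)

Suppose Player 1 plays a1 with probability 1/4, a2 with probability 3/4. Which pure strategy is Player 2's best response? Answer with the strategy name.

Right

If Player 2 plays Left, Player 1's expected payoff is (1/4)·0 + (3/4)·3 = 9/4.
If Player 2 plays Right, Player 1's expected payoff is (1/4)·2 + (3/4)·(-1) = -1/4.
Player 2 minimizes Player 1's payoff; the smallest is -1/4, so the best response is Right.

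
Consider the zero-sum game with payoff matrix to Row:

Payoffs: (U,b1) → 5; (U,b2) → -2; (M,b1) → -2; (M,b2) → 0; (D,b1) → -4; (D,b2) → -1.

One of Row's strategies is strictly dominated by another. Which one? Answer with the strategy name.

D

M gives a strictly higher payoff than D against every column: -2 > -4, 0 > -1.
So D is strictly dominated and Row never plays it.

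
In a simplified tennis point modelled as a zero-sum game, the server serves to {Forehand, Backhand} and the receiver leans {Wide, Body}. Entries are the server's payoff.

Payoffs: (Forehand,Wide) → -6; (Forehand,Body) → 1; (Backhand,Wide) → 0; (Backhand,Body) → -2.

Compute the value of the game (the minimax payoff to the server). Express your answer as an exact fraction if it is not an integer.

Row minima: Forehand → -6, Backhand → -2; maximin = -2.
Column maxima: Wide → 0, Body → 1; minimax = 0.
-2 ≠ 0, so there is no saddle point; optimal play is mixed.
Let the server play Forehand with probability p. Expected payoff against Wide: (-6)p + 0(1−p) = −6p; against Body: 1p + (-2)(1−p) = 3p − 2.
Setting these equal: −6p = 3p − 2 ⇒ −9p = -2 ⇒ p = 2/9, and the value is (-6)·(2/9) = -4/3.
For the receiver: with q = P(Wide), equating Forehand's and Backhand's payoffs gives −7q + 1 = 2q − 2 ⇒ q = 1/3.

-4/3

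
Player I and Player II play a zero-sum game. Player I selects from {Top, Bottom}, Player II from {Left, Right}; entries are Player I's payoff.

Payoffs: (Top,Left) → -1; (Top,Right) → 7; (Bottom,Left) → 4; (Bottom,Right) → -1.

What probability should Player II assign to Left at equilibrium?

Row minima: Top → -1, Bottom → -1; maximin = -1.
Column maxima: Left → 4, Right → 7; minimax = 4.
-1 ≠ 4, so there is no saddle point; optimal play is mixed.
Let Player I play Top with probability p. Expected payoff against Left: (-1)p + 4(1−p) = −5p + 4; against Right: 7p + (-1)(1−p) = 8p − 1.
Setting these equal: −5p + 4 = 8p − 1 ⇒ −13p = -5 ⇒ p = 5/13, and the value is (-5)·(5/13) + 4 = 27/13.
For Player II: with q = P(Left), equating Top's and Bottom's payoffs gives −8q + 7 = 5q − 1 ⇒ q = 8/13.

8/13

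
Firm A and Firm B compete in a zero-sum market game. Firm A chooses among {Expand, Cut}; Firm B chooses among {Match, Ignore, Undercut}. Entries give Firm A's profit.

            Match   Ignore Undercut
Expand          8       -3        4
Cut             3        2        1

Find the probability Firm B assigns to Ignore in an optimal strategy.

Row minima: Expand → -3, Cut → 1; maximin = 1.
Column maxima: Match → 8, Ignore → 2, Undercut → 4; minimax = 2.
1 ≠ 2, so there is no saddle point; optimal play is mixed.
Match is strictly dominated by Ignore (it gives Firm A strictly more in every row), so Firm B never plays it.
On the remaining 2×2 (Expand, Cut vs Ignore, Undercut):
Let Firm A play Expand with probability p. Expected payoff against Ignore: (-3)p + 2(1−p) = −5p + 2; against Undercut: 4p + 1(1−p) = 3p + 1.
Setting these equal: −5p + 2 = 3p + 1 ⇒ −8p = -1 ⇒ p = 1/8, and the value is (-5)·(1/8) + 2 = 11/8.
For Firm B: with q = P(Ignore), equating Expand's and Cut's payoffs gives −7q + 4 = q + 1 ⇒ q = 3/8.

3/8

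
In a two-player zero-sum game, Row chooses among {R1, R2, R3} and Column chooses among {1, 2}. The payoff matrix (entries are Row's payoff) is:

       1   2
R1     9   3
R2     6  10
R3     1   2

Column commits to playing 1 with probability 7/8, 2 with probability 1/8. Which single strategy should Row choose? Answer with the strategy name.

Expected payoff of R1: (7/8)·9 + (1/8)·3 = 33/4.
Expected payoff of R2: (7/8)·6 + (1/8)·10 = 13/2.
Expected payoff of R3: (7/8)·1 + (1/8)·2 = 9/8.
The largest is 33/4, so Row's best response is R1.

R1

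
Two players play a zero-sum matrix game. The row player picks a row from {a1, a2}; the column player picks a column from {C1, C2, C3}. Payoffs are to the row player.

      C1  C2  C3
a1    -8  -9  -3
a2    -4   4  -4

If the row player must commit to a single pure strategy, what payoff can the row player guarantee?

Row minima: a1 → -9, a2 → -4.
The best of these is -4.

-4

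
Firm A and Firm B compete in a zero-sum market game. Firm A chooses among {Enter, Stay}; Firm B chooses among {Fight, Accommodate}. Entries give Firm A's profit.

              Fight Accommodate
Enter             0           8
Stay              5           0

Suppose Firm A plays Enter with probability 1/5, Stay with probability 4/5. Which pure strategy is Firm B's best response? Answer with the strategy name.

If Firm B plays Fight, Firm A's expected payoff is (1/5)·0 + (4/5)·5 = 4.
If Firm B plays Accommodate, Firm A's expected payoff is (1/5)·8 + (4/5)·0 = 8/5.
Firm B minimizes Firm A's payoff; the smallest is 8/5, so the best response is Accommodate.

Accommodate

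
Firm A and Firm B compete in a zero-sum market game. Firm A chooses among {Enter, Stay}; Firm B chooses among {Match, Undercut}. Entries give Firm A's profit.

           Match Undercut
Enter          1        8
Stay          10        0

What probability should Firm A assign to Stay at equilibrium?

Row minima: Enter → 1, Stay → 0; maximin = 1.
Column maxima: Match → 10, Undercut → 8; minimax = 8.
1 ≠ 8, so there is no saddle point; optimal play is mixed.
Let Firm A play Enter with probability p. Expected payoff against Match: 1p + 10(1−p) = −9p + 10; against Undercut: 8p + 0(1−p) = 8p.
Setting these equal: −9p + 10 = 8p ⇒ −17p = -10 ⇒ p = 10/17, and the value is (-9)·(10/17) + 10 = 80/17.
For Firm B: with q = P(Match), equating Enter's and Stay's payoffs gives −7q + 8 = 10q ⇒ q = 8/17.

7/17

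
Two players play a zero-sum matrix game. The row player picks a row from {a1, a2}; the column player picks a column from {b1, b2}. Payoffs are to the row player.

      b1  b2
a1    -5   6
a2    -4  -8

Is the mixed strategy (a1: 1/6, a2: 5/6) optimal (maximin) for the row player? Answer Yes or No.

No

Against b1 this mix gives (1/6)·(-5) + (5/6)·(-4) = -25/6.
Against b2 this mix gives (1/6)·6 + (5/6)·(-8) = -17/3.
The column player will play b2, holding the row player to -17/3. Shifting weight toward the row that does better against b2 would raise this floor (the equalizing mix achieves -64/15 against both b2 and b1), so the proposed strategy is not optimal.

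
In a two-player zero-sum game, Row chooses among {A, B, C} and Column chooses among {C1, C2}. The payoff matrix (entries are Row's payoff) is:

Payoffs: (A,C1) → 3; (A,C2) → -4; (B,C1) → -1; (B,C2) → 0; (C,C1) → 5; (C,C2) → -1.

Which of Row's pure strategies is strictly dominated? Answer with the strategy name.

C gives a strictly higher payoff than A against every column: 5 > 3, -1 > -4.
So A is strictly dominated and Row never plays it.

A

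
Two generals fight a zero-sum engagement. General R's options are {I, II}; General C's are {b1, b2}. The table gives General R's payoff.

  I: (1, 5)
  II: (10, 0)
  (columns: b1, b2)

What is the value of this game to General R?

25/7

Row minima: I → 1, II → 0; maximin = 1.
Column maxima: b1 → 10, b2 → 5; minimax = 5.
1 ≠ 5, so there is no saddle point; optimal play is mixed.
Let General R play I with probability p. Expected payoff against b1: 1p + 10(1−p) = −9p + 10; against b2: 5p + 0(1−p) = 5p.
Setting these equal: −9p + 10 = 5p ⇒ −14p = -10 ⇒ p = 5/7, and the value is (-9)·(5/7) + 10 = 25/7.
For General C: with q = P(b1), equating I's and II's payoffs gives −4q + 5 = 10q ⇒ q = 5/14.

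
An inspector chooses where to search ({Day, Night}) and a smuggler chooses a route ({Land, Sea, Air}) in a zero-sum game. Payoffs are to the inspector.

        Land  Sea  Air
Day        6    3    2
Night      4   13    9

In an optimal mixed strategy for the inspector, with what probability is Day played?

Row minima: Day → 2, Night → 4; maximin = 4.
Column maxima: Land → 6, Sea → 13, Air → 9; minimax = 6.
4 ≠ 6, so there is no saddle point; optimal play is mixed.
Sea is strictly dominated by Air (it gives the inspector strictly more in every row), so the smuggler never plays it.
On the remaining 2×2 (Day, Night vs Land, Air):
Let the inspector play Day with probability p. Expected payoff against Land: 6p + 4(1−p) = 2p + 4; against Air: 2p + 9(1−p) = −7p + 9.
Setting these equal: 2p + 4 = −7p + 9 ⇒ 9p = 5 ⇒ p = 5/9, and the value is (2)·(5/9) + 4 = 46/9.
For the smuggler: with q = P(Land), equating Day's and Night's payoffs gives 4q + 2 = −5q + 9 ⇒ q = 7/9.

5/9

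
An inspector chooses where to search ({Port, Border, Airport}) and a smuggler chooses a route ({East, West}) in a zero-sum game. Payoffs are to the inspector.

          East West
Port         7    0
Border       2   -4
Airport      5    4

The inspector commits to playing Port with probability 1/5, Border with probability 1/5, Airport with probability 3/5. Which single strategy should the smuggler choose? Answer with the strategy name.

If the smuggler plays East, the inspector's expected payoff is (1/5)·7 + (1/5)·2 + (3/5)·5 = 24/5.
If the smuggler plays West, the inspector's expected payoff is (1/5)·0 + (1/5)·(-4) + (3/5)·4 = 8/5.
The smuggler minimizes the inspector's payoff; the smallest is 8/5, so the best response is West.

West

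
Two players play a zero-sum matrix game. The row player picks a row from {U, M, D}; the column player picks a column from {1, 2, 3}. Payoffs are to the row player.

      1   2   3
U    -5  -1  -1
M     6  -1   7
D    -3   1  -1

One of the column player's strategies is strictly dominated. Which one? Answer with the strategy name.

3

1 holds the row player's payoff strictly below 3 in every row: -5 < -1, 6 < 7, -3 < -1.
So 3 is strictly dominated for the column player.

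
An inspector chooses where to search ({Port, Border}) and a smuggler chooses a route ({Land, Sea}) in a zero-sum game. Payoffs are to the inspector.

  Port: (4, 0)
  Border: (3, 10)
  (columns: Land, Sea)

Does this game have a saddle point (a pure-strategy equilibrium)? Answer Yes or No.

No

Row minima: Port → 0, Border → 3; maximin = 3.
Column maxima: Land → 4, Sea → 10; minimax = 4.
3 ≠ 4, so no pure-strategy equilibrium exists.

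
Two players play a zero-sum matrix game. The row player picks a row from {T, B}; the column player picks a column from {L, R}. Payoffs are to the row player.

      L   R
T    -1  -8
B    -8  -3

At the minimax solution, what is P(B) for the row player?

7/12

Row minima: T → -8, B → -8; maximin = -8.
Column maxima: L → -1, R → -3; minimax = -3.
-8 ≠ -3, so there is no saddle point; optimal play is mixed.
Let the row player play T with probability p. Expected payoff against L: (-1)p + (-8)(1−p) = 7p − 8; against R: (-8)p + (-3)(1−p) = −5p − 3.
Setting these equal: 7p − 8 = −5p − 3 ⇒ 12p = 5 ⇒ p = 5/12, and the value is (7)·(5/12) − 8 = -61/12.
For the column player: with q = P(L), equating T's and B's payoffs gives 7q − 8 = −5q − 3 ⇒ q = 5/12.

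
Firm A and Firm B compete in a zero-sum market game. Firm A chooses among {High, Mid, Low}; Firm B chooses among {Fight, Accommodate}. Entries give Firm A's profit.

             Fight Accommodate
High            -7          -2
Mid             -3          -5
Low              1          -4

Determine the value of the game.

Row minima: High → -7, Mid → -5, Low → -4; maximin = -4.
Column maxima: Fight → 1, Accommodate → -2; minimax = -2.
-4 ≠ -2, so there is no saddle point; optimal play is mixed.
Mid is strictly dominated by Low, so Firm A never plays it.
On the remaining 2×2 (High, Low vs Fight, Accommodate):
Let Firm A play High with probability p. Expected payoff against Fight: (-7)p + 1(1−p) = −8p + 1; against Accommodate: (-2)p + (-4)(1−p) = 2p − 4.
Setting these equal: −8p + 1 = 2p − 4 ⇒ −10p = -5 ⇒ p = 1/2, and the value is (-8)·(1/2) + 1 = -3.
For Firm B: with q = P(Fight), equating High's and Low's payoffs gives −5q − 2 = 5q − 4 ⇒ q = 1/5.

-3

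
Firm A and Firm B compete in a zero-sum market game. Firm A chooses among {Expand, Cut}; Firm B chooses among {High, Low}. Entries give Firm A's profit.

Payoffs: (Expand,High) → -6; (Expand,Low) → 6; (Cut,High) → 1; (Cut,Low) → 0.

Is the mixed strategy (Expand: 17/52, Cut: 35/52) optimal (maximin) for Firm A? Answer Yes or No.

No

Against High this mix gives (17/52)·(-6) + (35/52)·1 = -67/52.
Against Low this mix gives (17/52)·6 + (35/52)·0 = 51/26.
Firm B will play High, holding Firm A to -67/52. Shifting weight toward the row that does better against High would raise this floor (the equalizing mix achieves 6/13 against both High and Low), so the proposed strategy is not optimal.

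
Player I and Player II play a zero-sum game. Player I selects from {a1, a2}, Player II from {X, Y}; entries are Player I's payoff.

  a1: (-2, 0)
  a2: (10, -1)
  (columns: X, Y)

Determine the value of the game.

Row minima: a1 → -2, a2 → -1; maximin = -1.
Column maxima: X → 10, Y → 0; minimax = 0.
-1 ≠ 0, so there is no saddle point; optimal play is mixed.
Let Player I play a1 with probability p. Expected payoff against X: (-2)p + 10(1−p) = −12p + 10; against Y: 0p + (-1)(1−p) = p − 1.
Setting these equal: −12p + 10 = p − 1 ⇒ −13p = -11 ⇒ p = 11/13, and the value is (-12)·(11/13) + 10 = -2/13.
For Player II: with q = P(X), equating a1's and a2's payoffs gives −2q = 11q − 1 ⇒ q = 1/13.

-2/13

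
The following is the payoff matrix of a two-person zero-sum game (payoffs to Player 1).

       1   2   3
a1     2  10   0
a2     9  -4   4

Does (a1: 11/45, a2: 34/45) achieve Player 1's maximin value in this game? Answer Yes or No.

Against 1 this mix gives (11/45)·2 + (34/45)·9 = 328/45.
Against 2 this mix gives (11/45)·10 + (34/45)·(-4) = -26/45.
Against 3 this mix gives (11/45)·0 + (34/45)·4 = 136/45.
Player 2 will play 2, holding Player 1 to -26/45. Shifting weight toward the row that does better against 2 would raise this floor (the equalizing mix achieves 20/9 against both 2 and 3), so the proposed strategy is not optimal.

No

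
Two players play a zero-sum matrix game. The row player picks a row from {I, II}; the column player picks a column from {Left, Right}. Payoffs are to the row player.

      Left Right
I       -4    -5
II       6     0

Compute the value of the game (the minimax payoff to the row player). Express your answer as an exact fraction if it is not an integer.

0

Row minima: I → -5, II → 0; maximin = 0.
Column maxima: Left → 6, Right → 0; minimax = 0.
Since maximin = minimax = 0, there is a saddle point and the value is 0.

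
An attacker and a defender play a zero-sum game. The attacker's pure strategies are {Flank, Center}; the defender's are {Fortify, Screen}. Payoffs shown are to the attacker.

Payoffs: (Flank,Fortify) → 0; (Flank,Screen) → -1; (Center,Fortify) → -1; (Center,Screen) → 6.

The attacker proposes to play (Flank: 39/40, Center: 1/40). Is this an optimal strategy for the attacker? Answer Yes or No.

Against Fortify this mix gives (39/40)·0 + (1/40)·(-1) = -1/40.
Against Screen this mix gives (39/40)·(-1) + (1/40)·6 = -33/40.
The defender will play Screen, holding the attacker to -33/40. Shifting weight toward the row that does better against Screen would raise this floor (the equalizing mix achieves -1/8 against both Screen and Fortify), so the proposed strategy is not optimal.

No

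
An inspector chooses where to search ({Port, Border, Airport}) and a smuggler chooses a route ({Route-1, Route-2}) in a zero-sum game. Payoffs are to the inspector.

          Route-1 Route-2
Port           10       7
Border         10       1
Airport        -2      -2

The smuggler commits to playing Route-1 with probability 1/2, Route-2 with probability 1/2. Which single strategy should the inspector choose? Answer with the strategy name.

Port

Expected payoff of Port: (1/2)·10 + (1/2)·7 = 17/2.
Expected payoff of Border: (1/2)·10 + (1/2)·1 = 11/2.
Expected payoff of Airport: (1/2)·(-2) + (1/2)·(-2) = -2.
The largest is 17/2, so the inspector's best response is Port.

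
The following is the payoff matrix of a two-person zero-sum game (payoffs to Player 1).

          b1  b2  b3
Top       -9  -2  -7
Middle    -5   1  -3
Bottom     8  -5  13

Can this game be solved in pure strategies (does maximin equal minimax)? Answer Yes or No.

Row minima: Top → -9, Middle → -5, Bottom → -5; maximin = -5.
Column maxima: b1 → 8, b2 → 1, b3 → 13; minimax = 1.
-5 ≠ 1, so no pure-strategy equilibrium exists.

No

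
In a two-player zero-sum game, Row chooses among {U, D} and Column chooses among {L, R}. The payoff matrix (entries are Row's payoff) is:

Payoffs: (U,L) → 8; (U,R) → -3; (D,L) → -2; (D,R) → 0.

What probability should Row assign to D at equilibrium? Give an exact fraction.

11/13

Row minima: U → -3, D → -2; maximin = -2.
Column maxima: L → 8, R → 0; minimax = 0.
-2 ≠ 0, so there is no saddle point; optimal play is mixed.
Let Row play U with probability p. Expected payoff against L: 8p + (-2)(1−p) = 10p − 2; against R: (-3)p + 0(1−p) = −3p.
Setting these equal: 10p − 2 = −3p ⇒ 13p = 2 ⇒ p = 2/13, and the value is (10)·(2/13) − 2 = -6/13.
For Column: with q = P(L), equating U's and D's payoffs gives 11q − 3 = −2q ⇒ q = 3/13.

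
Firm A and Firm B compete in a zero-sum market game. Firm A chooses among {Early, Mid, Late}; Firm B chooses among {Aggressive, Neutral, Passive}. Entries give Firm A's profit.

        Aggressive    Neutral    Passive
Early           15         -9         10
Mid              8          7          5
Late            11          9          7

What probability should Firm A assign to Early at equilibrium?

2/21

Row minima: Early → -9, Mid → 5, Late → 7; maximin = 7.
Column maxima: Aggressive → 15, Neutral → 9, Passive → 10; minimax = 9.
7 ≠ 9, so there is no saddle point; optimal play is mixed.
Mid is strictly dominated by Late, so Firm A never plays it.
Aggressive is strictly dominated by Neutral (it gives Firm A strictly more in every row), so Firm B never plays it.
On the remaining 2×2 (Early, Late vs Neutral, Passive):
Let Firm A play Early with probability p. Expected payoff against Neutral: (-9)p + 9(1−p) = −18p + 9; against Passive: 10p + 7(1−p) = 3p + 7.
Setting these equal: −18p + 9 = 3p + 7 ⇒ −21p = -2 ⇒ p = 2/21, and the value is (-18)·(2/21) + 9 = 51/7.
For Firm B: with q = P(Neutral), equating Early's and Late's payoffs gives −19q + 10 = 2q + 7 ⇒ q = 1/7.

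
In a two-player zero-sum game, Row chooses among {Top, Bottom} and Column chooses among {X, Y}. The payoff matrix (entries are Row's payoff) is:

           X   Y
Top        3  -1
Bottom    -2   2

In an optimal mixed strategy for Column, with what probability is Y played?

5/8

Row minima: Top → -1, Bottom → -2; maximin = -1.
Column maxima: X → 3, Y → 2; minimax = 2.
-1 ≠ 2, so there is no saddle point; optimal play is mixed.
Let Row play Top with probability p. Expected payoff against X: 3p + (-2)(1−p) = 5p − 2; against Y: (-1)p + 2(1−p) = −3p + 2.
Setting these equal: 5p − 2 = −3p + 2 ⇒ 8p = 4 ⇒ p = 1/2, and the value is (5)·(1/2) − 2 = 1/2.
For Column: with q = P(X), equating Top's and Bottom's payoffs gives 4q − 1 = −4q + 2 ⇒ q = 3/8.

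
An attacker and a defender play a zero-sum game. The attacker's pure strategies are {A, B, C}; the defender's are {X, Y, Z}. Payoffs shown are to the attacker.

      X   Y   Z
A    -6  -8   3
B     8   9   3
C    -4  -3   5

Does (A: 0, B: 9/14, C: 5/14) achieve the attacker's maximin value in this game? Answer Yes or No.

Yes

Against X this mix gives (9/14)·8 + (5/14)·(-4) = 26/7.
Against Y this mix gives (9/14)·9 + (5/14)·(-3) = 33/7.
Against Z this mix gives (9/14)·3 + (5/14)·5 = 26/7.
All of the defender's active replies (X, Z) yield 26/7, and no column does worse for the attacker. The mix makes the defender indifferent and guarantees 26/7, so it is optimal.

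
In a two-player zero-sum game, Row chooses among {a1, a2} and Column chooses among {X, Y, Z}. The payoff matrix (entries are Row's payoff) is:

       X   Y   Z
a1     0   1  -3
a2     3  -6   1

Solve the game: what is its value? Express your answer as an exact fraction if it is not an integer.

-17/11

Row minima: a1 → -3, a2 → -6; maximin = -3.
Column maxima: X → 3, Y → 1, Z → 1; minimax = 1.
-3 ≠ 1, so there is no saddle point; optimal play is mixed.
X is strictly dominated by Z (it gives Row strictly more in every row), so Column never plays it.
On the remaining 2×2 (a1, a2 vs Y, Z):
Let Row play a1 with probability p. Expected payoff against Y: 1p + (-6)(1−p) = 7p − 6; against Z: (-3)p + 1(1−p) = −4p + 1.
Setting these equal: 7p − 6 = −4p + 1 ⇒ 11p = 7 ⇒ p = 7/11, and the value is (7)·(7/11) − 6 = -17/11.
For Column: with q = P(Y), equating a1's and a2's payoffs gives 4q − 3 = −7q + 1 ⇒ q = 4/11.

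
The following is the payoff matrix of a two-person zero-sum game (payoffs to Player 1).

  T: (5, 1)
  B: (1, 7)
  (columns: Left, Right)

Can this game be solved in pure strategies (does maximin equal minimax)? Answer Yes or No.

No

Row minima: T → 1, B → 1; maximin = 1.
Column maxima: Left → 5, Right → 7; minimax = 5.
1 ≠ 5, so no pure-strategy equilibrium exists.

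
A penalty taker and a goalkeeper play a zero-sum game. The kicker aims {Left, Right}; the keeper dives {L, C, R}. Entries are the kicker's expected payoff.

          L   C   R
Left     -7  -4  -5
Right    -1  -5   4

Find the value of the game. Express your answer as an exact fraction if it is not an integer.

Row minima: Left → -7, Right → -5; maximin = -5.
Column maxima: L → -1, C → -4, R → 4; minimax = -4.
-5 ≠ -4, so there is no saddle point; optimal play is mixed.
R is strictly dominated by L (it gives the kicker strictly more in every row), so the keeper never plays it.
On the remaining 2×2 (Left, Right vs L, C):
Let the kicker play Left with probability p. Expected payoff against L: (-7)p + (-1)(1−p) = −6p − 1; against C: (-4)p + (-5)(1−p) = p − 5.
Setting these equal: −6p − 1 = p − 5 ⇒ −7p = -4 ⇒ p = 4/7, and the value is (-6)·(4/7) − 1 = -31/7.
For the keeper: with q = P(L), equating Left's and Right's payoffs gives −3q − 4 = 4q − 5 ⇒ q = 1/7.

-31/7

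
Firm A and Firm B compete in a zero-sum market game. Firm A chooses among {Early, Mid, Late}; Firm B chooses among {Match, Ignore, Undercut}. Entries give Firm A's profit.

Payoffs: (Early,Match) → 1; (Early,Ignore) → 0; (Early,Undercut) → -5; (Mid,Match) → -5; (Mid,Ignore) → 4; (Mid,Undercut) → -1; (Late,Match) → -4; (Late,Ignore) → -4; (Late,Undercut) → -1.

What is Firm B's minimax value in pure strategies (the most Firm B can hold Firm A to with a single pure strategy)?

Column maxima: Match → 1, Ignore → 4, Undercut → -1.
The smallest of these is -1.

-1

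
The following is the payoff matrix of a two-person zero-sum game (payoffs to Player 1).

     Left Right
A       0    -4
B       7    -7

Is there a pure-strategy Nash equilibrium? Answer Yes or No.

Row minima: A → -4, B → -7; maximin = -4.
Column maxima: Left → 7, Right → -4; minimax = -4.
maximin = minimax = -4, so a saddle point exists.

Yes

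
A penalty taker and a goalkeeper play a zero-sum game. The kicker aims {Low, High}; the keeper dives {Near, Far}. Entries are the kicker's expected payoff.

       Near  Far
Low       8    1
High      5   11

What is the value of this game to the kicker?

83/13

Row minima: Low → 1, High → 5; maximin = 5.
Column maxima: Near → 8, Far → 11; minimax = 8.
5 ≠ 8, so there is no saddle point; optimal play is mixed.
Let the kicker play Low with probability p. Expected payoff against Near: 8p + 5(1−p) = 3p + 5; against Far: 1p + 11(1−p) = −10p + 11.
Setting these equal: 3p + 5 = −10p + 11 ⇒ 13p = 6 ⇒ p = 6/13, and the value is (3)·(6/13) + 5 = 83/13.
For the keeper: with q = P(Near), equating Low's and High's payoffs gives 7q + 1 = −6q + 11 ⇒ q = 10/13.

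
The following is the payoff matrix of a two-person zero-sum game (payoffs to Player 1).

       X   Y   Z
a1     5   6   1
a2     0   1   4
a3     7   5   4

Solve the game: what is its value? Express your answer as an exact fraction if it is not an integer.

4

Row minima: a1 → 1, a2 → 0, a3 → 4; maximin = 4.
Column maxima: X → 7, Y → 6, Z → 4; minimax = 4.
Since maximin = minimax = 4, there is a saddle point and the value is 4.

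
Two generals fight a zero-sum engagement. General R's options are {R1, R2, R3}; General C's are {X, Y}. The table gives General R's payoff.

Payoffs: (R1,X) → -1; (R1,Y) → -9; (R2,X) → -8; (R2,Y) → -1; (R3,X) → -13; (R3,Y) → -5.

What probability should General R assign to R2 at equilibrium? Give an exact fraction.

Row minima: R1 → -9, R2 → -8, R3 → -13; maximin = -8.
Column maxima: X → -1, Y → -1; minimax = -1.
-8 ≠ -1, so there is no saddle point; optimal play is mixed.
R3 is strictly dominated by R2, so General R never plays it.
On the remaining 2×2 (R1, R2 vs X, Y):
Let General R play R1 with probability p. Expected payoff against X: (-1)p + (-8)(1−p) = 7p − 8; against Y: (-9)p + (-1)(1−p) = −8p − 1.
Setting these equal: 7p − 8 = −8p − 1 ⇒ 15p = 7 ⇒ p = 7/15, and the value is (7)·(7/15) − 8 = -71/15.
For General C: with q = P(X), equating R1's and R2's payoffs gives 8q − 9 = −7q − 1 ⇒ q = 8/15.

8/15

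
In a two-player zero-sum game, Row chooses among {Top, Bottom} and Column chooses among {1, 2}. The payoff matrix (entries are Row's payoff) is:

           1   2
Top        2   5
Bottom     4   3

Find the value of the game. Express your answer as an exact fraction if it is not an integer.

Row minima: Top → 2, Bottom → 3; maximin = 3.
Column maxima: 1 → 4, 2 → 5; minimax = 4.
3 ≠ 4, so there is no saddle point; optimal play is mixed.
Let Row play Top with probability p. Expected payoff against 1: 2p + 4(1−p) = −2p + 4; against 2: 5p + 3(1−p) = 2p + 3.
Setting these equal: −2p + 4 = 2p + 3 ⇒ −4p = -1 ⇒ p = 1/4, and the value is (-2)·(1/4) + 4 = 7/2.
For Column: with q = P(1), equating Top's and Bottom's payoffs gives −3q + 5 = q + 3 ⇒ q = 1/2.

7/2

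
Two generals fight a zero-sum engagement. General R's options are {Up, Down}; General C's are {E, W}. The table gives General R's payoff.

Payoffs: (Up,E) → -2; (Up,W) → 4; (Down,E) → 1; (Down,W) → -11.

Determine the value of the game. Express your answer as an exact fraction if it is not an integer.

-1

Row minima: Up → -2, Down → -11; maximin = -2.
Column maxima: E → 1, W → 4; minimax = 1.
-2 ≠ 1, so there is no saddle point; optimal play is mixed.
Let General R play Up with probability p. Expected payoff against E: (-2)p + 1(1−p) = −3p + 1; against W: 4p + (-11)(1−p) = 15p − 11.
Setting these equal: −3p + 1 = 15p − 11 ⇒ −18p = -12 ⇒ p = 2/3, and the value is (-3)·(2/3) + 1 = -1.
For General C: with q = P(E), equating Up's and Down's payoffs gives −6q + 4 = 12q − 11 ⇒ q = 5/6.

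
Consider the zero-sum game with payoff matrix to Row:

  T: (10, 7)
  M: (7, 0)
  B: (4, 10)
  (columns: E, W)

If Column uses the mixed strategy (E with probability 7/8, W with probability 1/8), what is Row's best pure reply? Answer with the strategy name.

Expected payoff of T: (7/8)·10 + (1/8)·7 = 77/8.
Expected payoff of M: (7/8)·7 + (1/8)·0 = 49/8.
Expected payoff of B: (7/8)·4 + (1/8)·10 = 19/4.
The largest is 77/8, so Row's best response is T.

T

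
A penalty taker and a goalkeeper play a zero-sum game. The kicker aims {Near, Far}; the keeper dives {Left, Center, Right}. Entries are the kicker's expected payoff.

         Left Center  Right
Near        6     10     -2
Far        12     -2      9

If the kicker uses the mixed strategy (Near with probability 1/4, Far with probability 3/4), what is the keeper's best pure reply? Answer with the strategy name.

If the keeper plays Left, the kicker's expected payoff is (1/4)·6 + (3/4)·12 = 21/2.
If the keeper plays Center, the kicker's expected payoff is (1/4)·10 + (3/4)·(-2) = 1.
If the keeper plays Right, the kicker's expected payoff is (1/4)·(-2) + (3/4)·9 = 25/4.
The keeper minimizes the kicker's payoff; the smallest is 1, so the best response is Center.

Center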